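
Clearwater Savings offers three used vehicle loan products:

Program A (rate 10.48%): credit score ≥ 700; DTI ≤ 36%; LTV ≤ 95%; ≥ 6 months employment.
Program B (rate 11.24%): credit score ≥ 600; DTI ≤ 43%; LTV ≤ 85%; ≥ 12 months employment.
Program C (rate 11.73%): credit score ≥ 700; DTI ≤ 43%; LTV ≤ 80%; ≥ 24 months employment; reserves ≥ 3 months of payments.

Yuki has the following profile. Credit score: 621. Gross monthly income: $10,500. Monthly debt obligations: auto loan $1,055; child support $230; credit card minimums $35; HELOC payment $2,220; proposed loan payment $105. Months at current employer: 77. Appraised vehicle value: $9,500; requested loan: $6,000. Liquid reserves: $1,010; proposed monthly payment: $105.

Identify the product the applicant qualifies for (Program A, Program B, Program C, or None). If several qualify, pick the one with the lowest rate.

Total debts = (1,055 + 230 + 35 + 2,220 + 105) = 3,645; DTI = 3,645/10,500 = 34.7%.
LTV = 6,000/9,500 = 63.2%.
Reserves = 1,010/105 = 9.6 months.
Program A: score 621 < 700; DTI 34.7% ≤ 36%; LTV 63.2% ≤ 95%; employment 77 ≥ 6 mo → does not qualify.
Program B: score 621 ≥ 600; DTI 34.7% ≤ 43%; LTV 63.2% ≤ 85%; employment 77 ≥ 12 mo → qualifies.
Program C: score 621 < 700; DTI 34.7% ≤ 43%; LTV 63.2% ≤ 80%; employment 77 ≥ 24 mo; reserves 9.6 ≥ 3 mo → does not qualify.

Program B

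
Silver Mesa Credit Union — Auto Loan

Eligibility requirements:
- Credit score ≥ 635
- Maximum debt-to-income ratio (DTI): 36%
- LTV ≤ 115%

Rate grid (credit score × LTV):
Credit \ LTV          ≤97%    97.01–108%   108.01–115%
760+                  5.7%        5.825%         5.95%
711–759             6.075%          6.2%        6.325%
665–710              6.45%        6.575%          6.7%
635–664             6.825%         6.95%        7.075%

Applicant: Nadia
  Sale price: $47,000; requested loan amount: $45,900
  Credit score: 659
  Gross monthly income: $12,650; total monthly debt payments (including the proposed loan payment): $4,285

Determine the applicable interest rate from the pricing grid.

6.95%

Credit score 659 ≥ 635; DTI = 4,285/12,650 = 33.9% ≤ 36%
Loan-to-value = 45,900/47,000 = 97.7% — pass (115% max)
Score 659 is in the 635–664 band; LTV 97.7% is in the 97.01–108% band → 6.95%.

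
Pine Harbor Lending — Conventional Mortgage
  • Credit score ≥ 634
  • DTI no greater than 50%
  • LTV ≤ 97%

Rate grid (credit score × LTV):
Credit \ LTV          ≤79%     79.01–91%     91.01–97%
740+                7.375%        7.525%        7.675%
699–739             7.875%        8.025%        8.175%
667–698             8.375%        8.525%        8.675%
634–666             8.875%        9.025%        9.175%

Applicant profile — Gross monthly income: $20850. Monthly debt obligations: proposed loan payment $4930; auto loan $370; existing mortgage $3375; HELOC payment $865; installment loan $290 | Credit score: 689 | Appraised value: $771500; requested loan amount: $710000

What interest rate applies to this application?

8.675%

Credit score 689 ≥ 634; Total monthly debts = (4,930 + 370 + 3,375 + 865 + 290) = 9,830. DTI: 9,830 ÷ 20,850 = 47.1%, within the 50% cap
LTV = 710,000/771,500 = 92% ≤ 97%
Row: 689 falls in 667–698. Column: 92% falls in 91.01–97%. Rate = 8.675%.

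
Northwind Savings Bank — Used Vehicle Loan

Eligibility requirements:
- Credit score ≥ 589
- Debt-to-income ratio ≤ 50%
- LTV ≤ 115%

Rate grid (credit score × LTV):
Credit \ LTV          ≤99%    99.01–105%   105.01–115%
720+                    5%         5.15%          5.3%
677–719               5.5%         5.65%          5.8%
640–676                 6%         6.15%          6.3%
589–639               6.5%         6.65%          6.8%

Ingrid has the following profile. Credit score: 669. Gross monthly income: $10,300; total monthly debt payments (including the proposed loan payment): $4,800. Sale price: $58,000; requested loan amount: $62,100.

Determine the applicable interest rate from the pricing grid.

6.3%

Credit score 669 ≥ 589; DTI = 4,800/10,300 = 46.6% ≤ 50%
LTV: 62,100 ÷ 58,000 = 107.1%, within 115% cap
Credit 669 → row 640–676; LTV 107.1% → column 105.01–115%. Grid cell → 6.3%.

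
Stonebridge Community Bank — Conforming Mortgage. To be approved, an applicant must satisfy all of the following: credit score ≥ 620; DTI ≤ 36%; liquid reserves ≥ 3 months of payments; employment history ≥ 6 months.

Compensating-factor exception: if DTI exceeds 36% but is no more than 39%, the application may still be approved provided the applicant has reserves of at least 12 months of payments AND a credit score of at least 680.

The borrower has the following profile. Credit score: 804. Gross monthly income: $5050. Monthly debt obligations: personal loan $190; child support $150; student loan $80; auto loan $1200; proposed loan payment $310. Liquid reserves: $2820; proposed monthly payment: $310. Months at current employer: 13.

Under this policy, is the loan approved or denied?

Credit score 804 ≥ 620 (meets base)
Total debts = (190 + 150 + 80 + 1,200 + 310) = 1,930. DTI = 1,930/5,050 = 38.2% > 36% — standard DTI limit exceeded.
Reserves = 2,820/310 = 9.1 months ≥ 3
Employment 13 ≥ 6 months
DTI 38.2% is within the 36%–39% exception band; checking compensating factors.
Reserves 9.1 < 12 months; credit score 804 ≥ 680.
Compensating-factor requirement not fully met.

Denied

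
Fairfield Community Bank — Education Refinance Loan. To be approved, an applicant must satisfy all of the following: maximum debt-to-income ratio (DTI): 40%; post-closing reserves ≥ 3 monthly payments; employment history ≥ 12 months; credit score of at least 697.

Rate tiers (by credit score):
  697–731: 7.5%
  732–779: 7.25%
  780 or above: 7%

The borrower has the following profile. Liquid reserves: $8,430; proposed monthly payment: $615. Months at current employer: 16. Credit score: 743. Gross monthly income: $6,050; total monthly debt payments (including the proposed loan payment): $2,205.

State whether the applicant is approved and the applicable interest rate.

Approved at 7.25%

Credit score 743 ≥ 697 (meets minimum)
DTI = 2,205/6,050 = 36.4% ≤ 40%
Reserves: 8,430 ÷ 615 = 13.7 months (meets 3-month minimum)
Employment 16 ≥ 12 months
All requirements met. Score 743 falls in the 732–779 tier → 7.25%.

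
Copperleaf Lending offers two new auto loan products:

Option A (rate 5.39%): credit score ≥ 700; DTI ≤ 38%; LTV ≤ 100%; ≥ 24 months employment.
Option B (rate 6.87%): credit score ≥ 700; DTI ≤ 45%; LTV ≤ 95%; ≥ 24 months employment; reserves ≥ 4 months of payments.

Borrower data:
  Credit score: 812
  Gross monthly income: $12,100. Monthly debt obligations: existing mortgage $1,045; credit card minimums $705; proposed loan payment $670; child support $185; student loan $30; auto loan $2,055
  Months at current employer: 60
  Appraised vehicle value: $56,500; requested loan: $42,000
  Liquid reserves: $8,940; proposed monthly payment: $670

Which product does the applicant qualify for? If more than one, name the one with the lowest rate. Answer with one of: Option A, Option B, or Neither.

Total debts = (1,045 + 705 + 670 + 185 + 30 + 2,055) = 4,690; DTI = 4,690/12,100 = 38.8%.
LTV = 42,000/56,500 = 74.3%.
Reserves = 8,940/670 = 13.3 months.
Option A: score 812 ≥ 700; DTI 38.8% > 38%; LTV 74.3% ≤ 100%; employment 60 ≥ 24 mo → does not qualify.
Option B: score 812 ≥ 700; DTI 38.8% ≤ 45%; LTV 74.3% ≤ 95%; employment 60 ≥ 24 mo; reserves 13.3 ≥ 4 mo → qualifies.

Option B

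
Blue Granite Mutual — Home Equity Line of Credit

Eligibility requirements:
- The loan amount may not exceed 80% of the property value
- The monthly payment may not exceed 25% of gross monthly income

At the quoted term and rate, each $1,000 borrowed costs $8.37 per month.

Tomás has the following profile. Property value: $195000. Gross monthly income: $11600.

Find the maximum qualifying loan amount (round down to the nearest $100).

Payment cap: 25% × $11,600 = $2,900/month.
At $8.37 per $1,000, that supports 2,900/8.37 × 1,000 ≈ $346,475 → $346,400.
LTV cap: 80% × $195,000 = $156,000 → $156,000.
Binding constraint: loan-to-value.

$156,000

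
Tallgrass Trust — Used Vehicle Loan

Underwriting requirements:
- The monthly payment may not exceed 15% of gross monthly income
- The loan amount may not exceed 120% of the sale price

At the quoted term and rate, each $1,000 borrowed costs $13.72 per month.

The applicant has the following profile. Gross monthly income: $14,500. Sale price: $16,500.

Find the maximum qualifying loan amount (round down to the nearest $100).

$19,800

Payment cap: 15% × $14,500 = $2,175/month.
At $13.72 per $1,000, that supports 2,175/13.72 × 1,000 ≈ $158,527 → $158,500.
LTV cap: 120% × $16,500 = $19,800 → $19,800.
Binding constraint: loan-to-value.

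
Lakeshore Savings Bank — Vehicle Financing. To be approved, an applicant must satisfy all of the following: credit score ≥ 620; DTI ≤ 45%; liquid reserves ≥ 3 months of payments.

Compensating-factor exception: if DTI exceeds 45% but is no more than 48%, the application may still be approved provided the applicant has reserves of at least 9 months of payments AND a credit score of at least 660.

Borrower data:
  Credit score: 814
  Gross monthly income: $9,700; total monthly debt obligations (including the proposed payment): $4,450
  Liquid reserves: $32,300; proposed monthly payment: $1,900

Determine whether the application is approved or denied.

Approved

Credit score 814 ≥ 620 (meets base)
DTI = 4,450/9,700 = 45.9% > 45% — standard DTI limit exceeded.
Reserves: 32,300 ÷ 1,900 = 17.0 months (meets 3-month minimum)
45.9% falls in the override range (45%–48%), so the compensating-factor test applies.
Override check — reserves: 17.0 mo (ok); score: 814 (ok).
Both override conditions satisfied; DTI exception granted.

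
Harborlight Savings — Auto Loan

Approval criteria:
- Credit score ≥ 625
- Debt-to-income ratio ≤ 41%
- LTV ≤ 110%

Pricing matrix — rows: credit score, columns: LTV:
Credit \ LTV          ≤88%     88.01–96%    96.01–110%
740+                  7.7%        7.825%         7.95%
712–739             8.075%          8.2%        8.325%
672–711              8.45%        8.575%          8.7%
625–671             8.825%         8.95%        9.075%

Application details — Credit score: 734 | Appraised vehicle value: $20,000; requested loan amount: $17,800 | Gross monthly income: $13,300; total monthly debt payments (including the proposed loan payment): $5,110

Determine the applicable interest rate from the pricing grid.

Credit score 734 ≥ 625; DTI: 5,110 ÷ 13,300 = 38.4%, within the 41% cap
LTV = 17,800/20,000 = 89% ≤ 110%
Row: 734 falls in 712–739. Column: 89% falls in 88.01–96%. Rate = 8.2%.

8.2%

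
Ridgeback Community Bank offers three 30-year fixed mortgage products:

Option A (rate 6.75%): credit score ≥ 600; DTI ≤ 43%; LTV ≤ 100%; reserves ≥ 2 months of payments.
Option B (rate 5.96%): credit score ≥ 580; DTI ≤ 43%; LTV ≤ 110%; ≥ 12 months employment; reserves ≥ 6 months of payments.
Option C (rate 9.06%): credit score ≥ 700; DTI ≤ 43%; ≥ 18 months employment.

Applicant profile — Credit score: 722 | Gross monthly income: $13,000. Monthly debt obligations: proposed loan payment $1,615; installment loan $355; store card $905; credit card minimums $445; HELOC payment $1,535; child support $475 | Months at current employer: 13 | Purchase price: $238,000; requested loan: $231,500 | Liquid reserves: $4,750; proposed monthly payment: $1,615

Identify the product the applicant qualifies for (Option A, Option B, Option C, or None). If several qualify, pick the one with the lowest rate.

Option A

Total debts = (1,615 + 355 + 905 + 445 + 1,535 + 475) = 5,330; DTI = 5,330/13,000 = 41%.
LTV = 231,500/238,000 = 97.3%.
Reserves = 4,750/1,615 = 2.9 months.
Option A: score 722 ≥ 600; DTI 41% ≤ 43%; LTV 97.3% ≤ 100%; reserves 2.9 ≥ 2 mo → qualifies.
Option B: score 722 ≥ 580; DTI 41% ≤ 43%; LTV 97.3% ≤ 110%; employment 13 ≥ 12 mo; reserves 2.9 < 6 mo → does not qualify.
Option C: score 722 ≥ 700; DTI 41% ≤ 43%; employment 13 < 18 mo → does not qualify.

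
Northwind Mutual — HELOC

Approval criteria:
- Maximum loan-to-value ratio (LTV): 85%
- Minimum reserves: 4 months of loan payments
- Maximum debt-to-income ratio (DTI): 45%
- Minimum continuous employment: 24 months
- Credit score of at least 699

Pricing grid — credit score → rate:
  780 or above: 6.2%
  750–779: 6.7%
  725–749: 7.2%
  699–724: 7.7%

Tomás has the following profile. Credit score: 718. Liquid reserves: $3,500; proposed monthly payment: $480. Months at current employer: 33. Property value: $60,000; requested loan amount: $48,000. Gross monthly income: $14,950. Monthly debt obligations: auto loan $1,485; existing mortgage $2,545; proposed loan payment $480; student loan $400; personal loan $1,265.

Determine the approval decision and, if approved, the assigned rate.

Approved at 7.7%

Credit score 718 ≥ 699 (meets minimum)
Employment 33 ≥ 24 months
Reserves: 3,500 ÷ 480 = 7.3 months (meets 4-month minimum)
LTV: 48,000 ÷ 60,000 = 80%, within 85% cap
Total monthly debts = (1,485 + 2,545 + 480 + 400 + 1,265) = 6,175. Debt-to-income = 6,175/14,950 = 41.3% — meets 45% limit
All requirements met. Score 718 falls in the 699–724 tier → 7.7%.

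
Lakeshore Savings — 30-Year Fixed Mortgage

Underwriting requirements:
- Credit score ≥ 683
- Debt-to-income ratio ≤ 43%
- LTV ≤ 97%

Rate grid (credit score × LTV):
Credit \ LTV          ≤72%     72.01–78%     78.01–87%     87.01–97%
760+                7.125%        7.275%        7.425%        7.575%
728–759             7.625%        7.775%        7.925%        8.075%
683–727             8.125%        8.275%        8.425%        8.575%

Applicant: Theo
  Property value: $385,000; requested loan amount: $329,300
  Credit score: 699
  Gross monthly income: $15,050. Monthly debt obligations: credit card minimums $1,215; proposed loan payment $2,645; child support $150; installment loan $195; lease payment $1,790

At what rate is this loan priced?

8.425%

Credit score 699 ≥ 683; Total monthly debts = (1,215 + 2,645 + 150 + 195 + 1,790) = 5,995. DTI: 5,995 ÷ 15,050 = 39.8%, within the 43% cap
LTV: 329,300 ÷ 385,000 = 85.5%, within 97% cap
Row: 699 falls in 683–727. Column: 85.5% falls in 78.01–87%. Rate = 8.425%.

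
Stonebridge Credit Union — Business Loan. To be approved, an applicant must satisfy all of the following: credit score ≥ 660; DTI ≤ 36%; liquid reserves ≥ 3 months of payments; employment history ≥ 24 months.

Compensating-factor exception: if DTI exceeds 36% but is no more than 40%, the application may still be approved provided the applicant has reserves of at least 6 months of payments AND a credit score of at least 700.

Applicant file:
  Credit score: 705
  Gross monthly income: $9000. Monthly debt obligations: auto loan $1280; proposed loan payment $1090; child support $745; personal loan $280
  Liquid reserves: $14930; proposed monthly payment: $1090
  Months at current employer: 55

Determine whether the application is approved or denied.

Credit score 705 ≥ 660 (meets base)
Total debts = (1,280 + 1,090 + 745 + 280) = 3,395. DTI = 3,395/9,000 = 37.7% > 36% — standard DTI limit exceeded.
Liquid reserves cover 14,930/1,090 = 13.7 months — ≥ 3 required
Employment 55 ≥ 24 months
37.7% falls in the override range (36%–40%), so the compensating-factor test applies.
Override check — reserves: 13.7 mo (ok); score: 705 (ok).
Both override conditions satisfied; DTI exception granted.

Approved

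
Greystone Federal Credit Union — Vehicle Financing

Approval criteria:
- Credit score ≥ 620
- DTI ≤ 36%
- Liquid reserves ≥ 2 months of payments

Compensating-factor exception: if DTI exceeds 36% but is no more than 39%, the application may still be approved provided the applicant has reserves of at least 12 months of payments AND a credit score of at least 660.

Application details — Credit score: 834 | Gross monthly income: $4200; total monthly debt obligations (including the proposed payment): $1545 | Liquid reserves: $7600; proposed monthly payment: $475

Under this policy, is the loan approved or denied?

Approved

Credit score 834 ≥ 620 (meets base)
DTI = 1,545/4,200 = 36.8% > 36% — standard DTI limit exceeded.
Reserves = 7,600/475 = 16.0 months ≥ 2
DTI 36.8% is within the 36%–39% exception band; checking compensating factors.
Reserves 16.0 ≥ 12 months; credit score 834 ≥ 660.
Both compensating conditions met → exception applies.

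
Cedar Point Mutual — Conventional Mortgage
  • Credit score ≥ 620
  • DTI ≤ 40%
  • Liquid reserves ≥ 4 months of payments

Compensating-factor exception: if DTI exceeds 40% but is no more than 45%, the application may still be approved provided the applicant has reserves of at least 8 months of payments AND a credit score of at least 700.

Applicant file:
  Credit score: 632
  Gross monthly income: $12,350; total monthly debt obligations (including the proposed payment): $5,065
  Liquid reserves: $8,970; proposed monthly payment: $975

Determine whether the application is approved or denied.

Denied

Credit score 632 ≥ 620 (meets base)
DTI: 5,065 ÷ 12,350 = 41%, over the 40% base limit.
Liquid reserves cover 8,970/975 = 9.2 months — ≥ 4 required
41% falls in the override range (40%–45%), so the compensating-factor test applies.
Reserves 9.2 ≥ 8 months; credit score 632 < 700.
Override conditions not both satisfied; exception does not apply.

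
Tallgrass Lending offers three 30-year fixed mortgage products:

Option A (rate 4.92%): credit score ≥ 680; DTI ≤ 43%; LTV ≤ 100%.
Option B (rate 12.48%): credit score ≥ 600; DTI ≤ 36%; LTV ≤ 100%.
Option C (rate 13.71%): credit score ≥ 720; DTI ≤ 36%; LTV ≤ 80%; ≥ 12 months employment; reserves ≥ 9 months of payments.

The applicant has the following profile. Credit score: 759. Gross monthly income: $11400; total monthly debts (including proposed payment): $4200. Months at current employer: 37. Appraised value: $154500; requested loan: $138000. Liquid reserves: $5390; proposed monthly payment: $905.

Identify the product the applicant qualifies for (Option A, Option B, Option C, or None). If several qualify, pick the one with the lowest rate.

DTI = 4,200/11,400 = 36.8%.
LTV = 138,000/154,500 = 89.3%.
Reserves = 5,390/905 = 6.0 months.
Option A: score 759 ≥ 680; DTI 36.8% ≤ 43%; LTV 89.3% ≤ 100% → qualifies.
Option B: score 759 ≥ 600; DTI 36.8% > 36%; LTV 89.3% ≤ 100% → does not qualify.
Option C: score 759 ≥ 720; DTI 36.8% > 36%; LTV 89.3% > 80%; employment 37 ≥ 12 mo; reserves 6.0 < 9 mo → does not qualify.

Option A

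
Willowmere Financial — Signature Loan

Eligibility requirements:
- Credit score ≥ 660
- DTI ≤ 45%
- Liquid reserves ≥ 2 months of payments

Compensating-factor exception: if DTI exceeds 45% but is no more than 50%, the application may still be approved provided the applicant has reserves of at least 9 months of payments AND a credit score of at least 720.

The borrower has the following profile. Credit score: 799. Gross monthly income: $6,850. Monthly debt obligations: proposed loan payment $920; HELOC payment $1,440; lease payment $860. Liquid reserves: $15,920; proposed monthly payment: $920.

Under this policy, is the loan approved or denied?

Approved

Credit score 799 ≥ 660 (meets base)
Total debts = (920 + 1,440 + 860) = 3,220. DTI = 3,220/6,850 = 47% > 45% — standard DTI limit exceeded.
Liquid reserves cover 15,920/920 = 17.3 months — ≥ 2 required
DTI 47% is within the 45%–50% exception band; checking compensating factors.
Override check — reserves: 17.3 mo (ok); score: 799 (ok).
Both compensating conditions met → exception applies.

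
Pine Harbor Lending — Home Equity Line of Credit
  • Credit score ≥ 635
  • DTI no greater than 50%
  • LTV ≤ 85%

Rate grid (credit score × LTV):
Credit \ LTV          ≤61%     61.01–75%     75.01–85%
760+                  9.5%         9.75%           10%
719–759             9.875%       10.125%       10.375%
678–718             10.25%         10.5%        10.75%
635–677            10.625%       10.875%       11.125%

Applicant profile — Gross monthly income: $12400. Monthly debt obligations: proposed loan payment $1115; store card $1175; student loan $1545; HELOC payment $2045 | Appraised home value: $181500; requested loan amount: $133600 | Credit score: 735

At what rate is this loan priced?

Credit score 735 ≥ 635; Total monthly debts = (1,115 + 1,175 + 1,545 + 2,045) = 5,880. DTI = 5,880/12,400 = 47.4% ≤ 50%
LTV: 133,600 ÷ 181,500 = 73.6%, within 85% cap
Row: 735 falls in 719–759. Column: 73.6% falls in 61.01–75%. Rate = 10.125%.

10.125%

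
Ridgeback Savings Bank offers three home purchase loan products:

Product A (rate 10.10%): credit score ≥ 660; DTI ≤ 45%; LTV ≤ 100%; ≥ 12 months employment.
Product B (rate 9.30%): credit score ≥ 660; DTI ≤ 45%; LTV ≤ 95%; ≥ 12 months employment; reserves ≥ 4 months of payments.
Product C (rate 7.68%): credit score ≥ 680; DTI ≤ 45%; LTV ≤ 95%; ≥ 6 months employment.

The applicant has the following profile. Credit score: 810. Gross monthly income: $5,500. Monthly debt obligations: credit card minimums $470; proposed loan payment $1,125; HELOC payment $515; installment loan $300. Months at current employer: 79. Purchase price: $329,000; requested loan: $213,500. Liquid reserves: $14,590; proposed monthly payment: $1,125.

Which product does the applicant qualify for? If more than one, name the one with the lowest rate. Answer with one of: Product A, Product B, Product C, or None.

Product C

Total debts = (470 + 1,125 + 515 + 300) = 2,410; DTI = 2,410/5,500 = 43.8%.
LTV = 213,500/329,000 = 64.9%.
Reserves = 14,590/1,125 = 13.0 months.
Product A: score 810 ≥ 660; DTI 43.8% ≤ 45%; LTV 64.9% ≤ 100%; employment 79 ≥ 12 mo → qualifies.
Product B: score 810 ≥ 660; DTI 43.8% ≤ 45%; LTV 64.9% ≤ 95%; employment 79 ≥ 12 mo; reserves 13.0 ≥ 4 mo → qualifies.
Product C: score 810 ≥ 680; DTI 43.8% ≤ 45%; LTV 64.9% ≤ 95%; employment 79 ≥ 6 mo → qualifies.
Qualifying: Product A, Product B, Product C. Lowest rate is 7.68% → Product C.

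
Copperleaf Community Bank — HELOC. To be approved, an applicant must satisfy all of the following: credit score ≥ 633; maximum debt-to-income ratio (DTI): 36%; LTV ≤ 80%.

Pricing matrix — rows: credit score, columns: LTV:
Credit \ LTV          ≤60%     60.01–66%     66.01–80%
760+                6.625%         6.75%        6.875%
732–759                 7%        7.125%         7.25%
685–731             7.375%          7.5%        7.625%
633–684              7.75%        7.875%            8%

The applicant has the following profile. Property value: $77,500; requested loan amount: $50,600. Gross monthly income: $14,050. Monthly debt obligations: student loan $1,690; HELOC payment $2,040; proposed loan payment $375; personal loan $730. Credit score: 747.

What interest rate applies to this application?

Credit score 747 ≥ 633; Total monthly debts = (1,690 + 2,040 + 375 + 730) = 4,835. Debt-to-income = 4,835/14,050 = 34.4% — meets 36% limit
LTV: 50,600 ÷ 77,500 = 65.3%, within 80% cap
Row: 747 falls in 732–759. Column: 65.3% falls in 60.01–66%. Rate = 7.125%.

7.125%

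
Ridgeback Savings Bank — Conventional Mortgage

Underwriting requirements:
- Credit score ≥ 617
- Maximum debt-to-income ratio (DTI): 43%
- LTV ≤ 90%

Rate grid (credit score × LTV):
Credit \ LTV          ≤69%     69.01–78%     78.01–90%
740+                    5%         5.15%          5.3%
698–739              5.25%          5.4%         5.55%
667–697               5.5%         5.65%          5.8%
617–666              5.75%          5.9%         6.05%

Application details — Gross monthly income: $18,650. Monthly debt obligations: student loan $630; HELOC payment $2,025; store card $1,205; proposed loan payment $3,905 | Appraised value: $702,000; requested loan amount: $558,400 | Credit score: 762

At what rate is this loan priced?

5.3%

Credit score 762 ≥ 617; Total monthly debts = (630 + 2,025 + 1,205 + 3,905) = 7,765. Debt-to-income = 7,765/18,650 = 41.6% — meets 43% limit
LTV: 558,400 ÷ 702,000 = 79.5%, within 90% cap
Credit 762 → row 740+; LTV 79.5% → column 78.01–90%. Grid cell → 5.3%.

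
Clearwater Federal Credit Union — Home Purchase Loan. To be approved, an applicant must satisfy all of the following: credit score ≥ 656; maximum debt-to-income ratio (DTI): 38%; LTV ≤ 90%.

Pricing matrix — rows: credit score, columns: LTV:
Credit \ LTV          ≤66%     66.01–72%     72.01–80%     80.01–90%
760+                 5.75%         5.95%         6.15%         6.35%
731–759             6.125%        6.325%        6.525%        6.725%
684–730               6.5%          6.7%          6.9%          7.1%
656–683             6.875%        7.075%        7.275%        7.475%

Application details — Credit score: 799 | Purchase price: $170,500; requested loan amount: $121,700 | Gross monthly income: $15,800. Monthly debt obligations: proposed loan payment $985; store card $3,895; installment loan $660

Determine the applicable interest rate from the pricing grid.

Credit score 799 ≥ 656; Total monthly debts = (985 + 3,895 + 660) = 5,540. DTI = 5,540/15,800 = 35.1% ≤ 38%
LTV: 121,700 ÷ 170,500 = 71.4%, within 90% cap
Credit 799 → row 760+; LTV 71.4% → column 66.01–72%. Grid cell → 5.95%.

5.95%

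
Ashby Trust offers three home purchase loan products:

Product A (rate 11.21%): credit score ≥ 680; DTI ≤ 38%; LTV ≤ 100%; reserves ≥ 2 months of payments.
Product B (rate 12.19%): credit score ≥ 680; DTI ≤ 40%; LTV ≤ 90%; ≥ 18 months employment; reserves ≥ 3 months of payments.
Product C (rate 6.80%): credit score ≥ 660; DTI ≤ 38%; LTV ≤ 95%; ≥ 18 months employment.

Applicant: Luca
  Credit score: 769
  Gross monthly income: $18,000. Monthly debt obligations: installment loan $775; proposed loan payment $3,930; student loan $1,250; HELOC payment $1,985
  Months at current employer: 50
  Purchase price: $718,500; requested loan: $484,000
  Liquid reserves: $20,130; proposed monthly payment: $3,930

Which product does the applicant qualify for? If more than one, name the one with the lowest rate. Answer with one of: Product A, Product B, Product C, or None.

None

Total debts = (775 + 3,930 + 1,250 + 1,985) = 7,940; DTI = 7,940/18,000 = 44.1%.
LTV = 484,000/718,500 = 67.4%.
Reserves = 20,130/3,930 = 5.1 months.
Product A: score 769 ≥ 680; DTI 44.1% > 38%; LTV 67.4% ≤ 100%; reserves 5.1 ≥ 2 mo → does not qualify.
Product B: score 769 ≥ 680; DTI 44.1% > 40%; LTV 67.4% ≤ 90%; employment 50 ≥ 18 mo; reserves 5.1 ≥ 3 mo → does not qualify.
Product C: score 769 ≥ 660; DTI 44.1% > 38%; LTV 67.4% ≤ 95%; employment 50 ≥ 18 mo → does not qualify.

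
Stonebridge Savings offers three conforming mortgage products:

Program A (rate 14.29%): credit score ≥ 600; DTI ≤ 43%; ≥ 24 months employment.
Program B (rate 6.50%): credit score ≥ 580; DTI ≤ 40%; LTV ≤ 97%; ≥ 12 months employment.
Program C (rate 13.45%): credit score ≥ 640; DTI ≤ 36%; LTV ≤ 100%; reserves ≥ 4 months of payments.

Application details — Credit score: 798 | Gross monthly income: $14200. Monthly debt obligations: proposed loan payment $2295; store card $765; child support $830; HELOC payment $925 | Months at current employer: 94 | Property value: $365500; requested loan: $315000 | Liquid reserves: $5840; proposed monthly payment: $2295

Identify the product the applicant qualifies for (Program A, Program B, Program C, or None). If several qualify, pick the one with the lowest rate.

Program B

Total debts = (2,295 + 765 + 830 + 925) = 4,815; DTI = 4,815/14,200 = 33.9%.
LTV = 315,000/365,500 = 86.2%.
Reserves = 5,840/2,295 = 2.5 months.
Program A: score 798 ≥ 600; DTI 33.9% ≤ 43%; employment 94 ≥ 24 mo → qualifies.
Program B: score 798 ≥ 580; DTI 33.9% ≤ 40%; LTV 86.2% ≤ 97%; employment 94 ≥ 12 mo → qualifies.
Program C: score 798 ≥ 640; DTI 33.9% ≤ 36%; LTV 86.2% ≤ 100%; reserves 2.5 < 4 mo → does not qualify.
Qualifying: Program A, Program B. Lowest rate is 6.50% → Program B.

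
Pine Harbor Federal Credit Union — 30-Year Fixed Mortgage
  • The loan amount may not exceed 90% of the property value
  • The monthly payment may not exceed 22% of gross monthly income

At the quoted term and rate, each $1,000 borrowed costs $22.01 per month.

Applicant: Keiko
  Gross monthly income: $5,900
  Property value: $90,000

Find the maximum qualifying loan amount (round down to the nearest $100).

Payment cap: 22% × $5,900 = $1,298/month.
At $22.01 per $1,000, that supports 1,298/22.01 × 1,000 ≈ $58,973 → $58,900.
LTV cap: 90% × $90,000 = $81,000 → $81,000.
Binding constraint: payment-to-income.

$58,900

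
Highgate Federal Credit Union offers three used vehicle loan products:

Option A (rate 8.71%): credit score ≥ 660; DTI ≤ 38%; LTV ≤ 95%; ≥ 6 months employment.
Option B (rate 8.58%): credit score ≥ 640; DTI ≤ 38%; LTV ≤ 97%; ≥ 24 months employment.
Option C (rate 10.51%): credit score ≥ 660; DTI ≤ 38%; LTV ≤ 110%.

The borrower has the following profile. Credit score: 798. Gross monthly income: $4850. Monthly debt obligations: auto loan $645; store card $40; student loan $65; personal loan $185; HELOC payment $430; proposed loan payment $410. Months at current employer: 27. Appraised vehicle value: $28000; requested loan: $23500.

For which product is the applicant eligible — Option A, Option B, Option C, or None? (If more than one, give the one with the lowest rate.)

Total debts = (645 + 40 + 65 + 185 + 430 + 410) = 1,775; DTI = 1,775/4,850 = 36.6%.
LTV = 23,500/28,000 = 83.9%.
Option A: score 798 ≥ 660; DTI 36.6% ≤ 38%; LTV 83.9% ≤ 95%; employment 27 ≥ 6 mo → qualifies.
Option B: score 798 ≥ 640; DTI 36.6% ≤ 38%; LTV 83.9% ≤ 97%; employment 27 ≥ 24 mo → qualifies.
Option C: score 798 ≥ 660; DTI 36.6% ≤ 38%; LTV 83.9% ≤ 110% → qualifies.
Qualifying: Option A, Option B, Option C. Lowest rate is 8.58% → Option B.

Option B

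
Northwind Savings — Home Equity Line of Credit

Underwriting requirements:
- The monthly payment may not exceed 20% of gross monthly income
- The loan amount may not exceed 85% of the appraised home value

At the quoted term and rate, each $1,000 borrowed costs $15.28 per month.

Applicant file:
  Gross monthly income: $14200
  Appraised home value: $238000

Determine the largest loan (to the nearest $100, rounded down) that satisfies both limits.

$185,800

Payment cap: 20% × $14,200 = $2,840/month.
At $15.28 per $1,000, that supports 2,840/15.28 × 1,000 ≈ $185,863 → $185,800.
LTV cap: 85% × $238,000 = $202,300 → $202,300.
Binding constraint: payment-to-income.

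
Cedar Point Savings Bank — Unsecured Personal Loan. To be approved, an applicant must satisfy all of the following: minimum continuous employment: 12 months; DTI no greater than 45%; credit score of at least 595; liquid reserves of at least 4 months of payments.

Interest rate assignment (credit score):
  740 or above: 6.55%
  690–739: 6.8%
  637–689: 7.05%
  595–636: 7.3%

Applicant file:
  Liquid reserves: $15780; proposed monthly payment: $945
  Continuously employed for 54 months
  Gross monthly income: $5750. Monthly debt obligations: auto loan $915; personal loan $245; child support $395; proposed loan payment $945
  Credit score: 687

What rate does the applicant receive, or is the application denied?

Approved at 7.05%

Credit score 687 ≥ 595 (meets minimum)
Employment 54 ≥ 12 months
Reserves: 15,780 ÷ 945 = 16.7 months (meets 4-month minimum)
Total monthly debts = (915 + 245 + 395 + 945) = 2,500. Debt-to-income = 2,500/5,750 = 43.5% — meets 45% limit
All requirements met. Score 687 falls in the 637–689 tier → 7.05%.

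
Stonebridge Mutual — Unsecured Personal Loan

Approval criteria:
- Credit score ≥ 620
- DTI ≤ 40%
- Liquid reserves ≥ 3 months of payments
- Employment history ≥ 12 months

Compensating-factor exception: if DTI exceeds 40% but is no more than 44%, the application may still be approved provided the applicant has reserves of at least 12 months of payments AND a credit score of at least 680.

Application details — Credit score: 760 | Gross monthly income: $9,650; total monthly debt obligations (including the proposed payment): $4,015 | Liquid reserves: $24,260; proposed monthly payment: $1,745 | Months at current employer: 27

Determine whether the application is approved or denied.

Credit score 760 ≥ 620 (meets base)
DTI = 4,015/9,650 = 41.6% > 40% — standard DTI limit exceeded.
Reserves: 24,260 ÷ 1,745 = 13.9 months (meets 3-month minimum)
Employment 27 ≥ 12 months
DTI 41.6% is within the 40%–44% exception band; checking compensating factors.
Override check — reserves: 13.9 mo (ok); score: 760 (ok).
Both compensating conditions met → exception applies.

Approved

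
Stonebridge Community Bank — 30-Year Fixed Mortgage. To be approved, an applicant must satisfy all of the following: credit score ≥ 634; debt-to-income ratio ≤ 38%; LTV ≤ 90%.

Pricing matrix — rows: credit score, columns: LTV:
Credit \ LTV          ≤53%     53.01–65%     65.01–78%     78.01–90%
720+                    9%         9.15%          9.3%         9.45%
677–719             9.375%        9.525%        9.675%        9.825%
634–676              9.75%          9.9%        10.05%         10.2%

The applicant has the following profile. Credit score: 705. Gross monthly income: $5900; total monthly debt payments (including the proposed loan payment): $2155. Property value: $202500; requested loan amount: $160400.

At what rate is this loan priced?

Credit score 705 ≥ 634; Debt-to-income = 2,155/5,900 = 36.5% — meets 38% limit
LTV = 160,400/202,500 = 79.2% ≤ 90%
Row: 705 falls in 677–719. Column: 79.2% falls in 78.01–90%. Rate = 9.825%.

9.825%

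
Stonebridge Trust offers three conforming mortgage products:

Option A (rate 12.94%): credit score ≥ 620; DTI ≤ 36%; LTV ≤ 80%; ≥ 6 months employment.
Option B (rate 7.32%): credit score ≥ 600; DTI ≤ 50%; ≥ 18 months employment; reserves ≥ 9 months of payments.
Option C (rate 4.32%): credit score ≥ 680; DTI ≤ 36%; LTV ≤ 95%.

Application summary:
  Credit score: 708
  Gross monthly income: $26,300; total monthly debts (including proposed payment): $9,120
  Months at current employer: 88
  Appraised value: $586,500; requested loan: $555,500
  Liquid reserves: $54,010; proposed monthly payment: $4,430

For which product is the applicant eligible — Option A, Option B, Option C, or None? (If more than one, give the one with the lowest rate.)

DTI = 9,120/26,300 = 34.7%.
LTV = 555,500/586,500 = 94.7%.
Reserves = 54,010/4,430 = 12.2 months.
Option A: score 708 ≥ 620; DTI 34.7% ≤ 36%; LTV 94.7% > 80%; employment 88 ≥ 6 mo → does not qualify.
Option B: score 708 ≥ 600; DTI 34.7% ≤ 50%; employment 88 ≥ 18 mo; reserves 12.2 ≥ 9 mo → qualifies.
Option C: score 708 ≥ 680; DTI 34.7% ≤ 36%; LTV 94.7% ≤ 95% → qualifies.
Qualifying: Option B, Option C. Lowest rate is 4.32% → Option C.

Option C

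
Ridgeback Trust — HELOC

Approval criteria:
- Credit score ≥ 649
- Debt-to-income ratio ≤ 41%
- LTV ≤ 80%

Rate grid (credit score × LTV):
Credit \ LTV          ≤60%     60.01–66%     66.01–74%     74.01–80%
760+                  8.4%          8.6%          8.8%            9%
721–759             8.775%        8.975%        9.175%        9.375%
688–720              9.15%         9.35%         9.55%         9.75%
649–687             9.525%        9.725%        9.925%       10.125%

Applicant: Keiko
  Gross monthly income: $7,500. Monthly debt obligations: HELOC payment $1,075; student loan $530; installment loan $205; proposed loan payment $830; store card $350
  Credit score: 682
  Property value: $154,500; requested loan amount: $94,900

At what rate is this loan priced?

Credit score 682 ≥ 649; Total monthly debts = (1,075 + 530 + 205 + 830 + 350) = 2,990. DTI: 2,990 ÷ 7,500 = 39.9%, within the 41% cap
LTV = 94,900/154,500 = 61.4% ≤ 80%
Credit 682 → row 649–687; LTV 61.4% → column 60.01–66%. Grid cell → 9.725%.

9.725%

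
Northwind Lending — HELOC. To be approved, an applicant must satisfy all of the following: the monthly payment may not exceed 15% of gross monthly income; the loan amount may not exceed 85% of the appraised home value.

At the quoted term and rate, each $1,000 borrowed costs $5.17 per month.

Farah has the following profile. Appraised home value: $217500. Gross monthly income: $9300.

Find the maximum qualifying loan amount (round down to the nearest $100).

Payment cap: 15% × $9,300 = $1,395/month.
At $5.17 per $1,000, that supports 1,395/5.17 × 1,000 ≈ $269,825 → $269,800.
LTV cap: 85% × $217,500 = $184,875 → $184,800.
Binding constraint: loan-to-value.

$184,800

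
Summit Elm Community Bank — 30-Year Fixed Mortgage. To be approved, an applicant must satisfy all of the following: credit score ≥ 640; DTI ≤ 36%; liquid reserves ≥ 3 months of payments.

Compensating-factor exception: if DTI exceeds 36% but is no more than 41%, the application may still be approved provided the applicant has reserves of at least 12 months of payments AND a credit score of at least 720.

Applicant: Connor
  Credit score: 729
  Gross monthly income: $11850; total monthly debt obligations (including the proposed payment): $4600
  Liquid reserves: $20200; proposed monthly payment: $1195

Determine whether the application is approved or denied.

Credit score 729 ≥ 640 (meets base)
DTI: 4,600 ÷ 11,850 = 38.8%, over the 36% base limit.
Liquid reserves cover 20,200/1,195 = 16.9 months — ≥ 3 required
38.8% falls in the override range (36%–41%), so the compensating-factor test applies.
Override check — reserves: 16.9 mo (ok); score: 729 (ok).
Both compensating conditions met → exception applies.

Approved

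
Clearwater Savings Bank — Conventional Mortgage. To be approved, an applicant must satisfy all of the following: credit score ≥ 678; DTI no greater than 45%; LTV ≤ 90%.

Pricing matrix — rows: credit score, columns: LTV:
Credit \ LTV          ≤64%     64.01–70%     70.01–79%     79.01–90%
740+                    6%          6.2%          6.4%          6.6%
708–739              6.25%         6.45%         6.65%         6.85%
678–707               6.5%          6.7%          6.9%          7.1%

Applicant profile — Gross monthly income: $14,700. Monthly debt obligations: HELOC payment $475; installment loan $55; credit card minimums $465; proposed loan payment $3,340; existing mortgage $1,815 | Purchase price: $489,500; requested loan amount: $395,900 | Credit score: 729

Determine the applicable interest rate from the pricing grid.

Credit score 729 ≥ 678; Total monthly debts = (475 + 55 + 465 + 3,340 + 1,815) = 6,150. DTI = 6,150/14,700 = 41.8% ≤ 45%
LTV: 395,900 ÷ 489,500 = 80.9%, within 90% cap
Row: 729 falls in 708–739. Column: 80.9% falls in 79.01–90%. Rate = 6.85%.

6.85%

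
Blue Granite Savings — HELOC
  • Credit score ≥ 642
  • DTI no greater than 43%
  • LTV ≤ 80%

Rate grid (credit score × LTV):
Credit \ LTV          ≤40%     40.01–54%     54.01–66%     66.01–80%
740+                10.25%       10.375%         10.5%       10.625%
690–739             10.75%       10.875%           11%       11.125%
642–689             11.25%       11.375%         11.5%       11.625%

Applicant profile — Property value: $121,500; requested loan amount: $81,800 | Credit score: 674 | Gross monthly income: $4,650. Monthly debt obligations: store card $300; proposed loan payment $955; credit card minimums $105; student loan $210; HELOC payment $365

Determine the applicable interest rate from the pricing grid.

11.625%

Credit score 674 ≥ 642; Total monthly debts = (300 + 955 + 105 + 210 + 365) = 1,935. DTI = 1,935/4,650 = 41.6% ≤ 43%
LTV = 81,800/121,500 = 67.3% ≤ 80%
Credit 674 → row 642–689; LTV 67.3% → column 66.01–80%. Grid cell → 11.625%.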